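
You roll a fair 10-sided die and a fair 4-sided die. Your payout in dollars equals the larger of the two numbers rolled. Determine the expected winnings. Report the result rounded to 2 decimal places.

$5.75

Distribution of the larger of the two numbers rolled: 1 w.p. 1/40, 2 w.p. 3/40, 3 w.p. 1/8, 4 w.p. 7/40, 5 w.p. 1/10, 6 w.p. 1/10, …
E[payout] = (1/40)·1 + (3/40)·2 + (1/8)·3 + (7/40)·4 + (1/10)·5 + (1/10)·6 + (1/10)·7 + (1/10)·8 + (1/10)·9 + (1/10)·10 = 23/4
≈ $5.75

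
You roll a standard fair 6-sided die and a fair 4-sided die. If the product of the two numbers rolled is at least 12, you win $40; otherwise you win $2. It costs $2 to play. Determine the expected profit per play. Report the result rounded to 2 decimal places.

$12.67

E[payout] = (2/3)·2 + (1/3)·40 = 44/3
Expected profit = 44/3 − 2 = 38/3 ≈ $12.67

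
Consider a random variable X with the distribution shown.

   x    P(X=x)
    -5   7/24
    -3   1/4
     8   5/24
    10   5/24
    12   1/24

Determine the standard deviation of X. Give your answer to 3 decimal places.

E[X] = 49/24, E[X²] = 1193/24
Var(X) = E[X²] − (E[X])² = 1193/24 − 2401/576 = 26231/576
SD(X) = √(26231/576) ≈ 6.748

6.748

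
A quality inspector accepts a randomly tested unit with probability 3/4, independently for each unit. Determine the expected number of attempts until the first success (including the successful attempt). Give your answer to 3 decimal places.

1.333

For a geometric distribution, E[trials] = 1/p = 1/(3/4) = 4/3.
≈ 1.333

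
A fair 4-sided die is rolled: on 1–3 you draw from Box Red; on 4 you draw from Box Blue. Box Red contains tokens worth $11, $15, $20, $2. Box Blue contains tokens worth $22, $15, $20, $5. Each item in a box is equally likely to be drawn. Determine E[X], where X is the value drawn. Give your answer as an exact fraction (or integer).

103/8 dollars

E[X | Box Red] = (11 + 15 + 20 + 2)/4 = 12
E[X | Box Blue] = (22 + 15 + 20 + 5)/4 = 31/2
E[X] = (3/4)·12 + (1/4)·31/2 = 103/8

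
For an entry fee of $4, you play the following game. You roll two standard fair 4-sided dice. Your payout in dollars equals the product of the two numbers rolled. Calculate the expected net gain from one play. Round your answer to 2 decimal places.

$2.25

Distribution of the product of the two numbers rolled: 1 w.p. 1/16, 2 w.p. 1/8, 3 w.p. 1/8, 4 w.p. 3/16, 6 w.p. 1/8, 8 w.p. 1/8, …
E[payout] = (1/16)·1 + (1/8)·2 + (1/8)·3 + (3/16)·4 + (1/8)·6 + (1/8)·8 + (1/16)·9 + (1/8)·12 + (1/16)·16 = 25/4
Expected profit = 25/4 − 4 = 9/4 ≈ $2.25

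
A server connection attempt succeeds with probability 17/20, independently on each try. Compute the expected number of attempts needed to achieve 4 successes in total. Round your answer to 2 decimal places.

By linearity (sum of 4 independent geometric waits), E[trials] = 4/p = 4/(17/20) = 80/17.
≈ 4.71

4.71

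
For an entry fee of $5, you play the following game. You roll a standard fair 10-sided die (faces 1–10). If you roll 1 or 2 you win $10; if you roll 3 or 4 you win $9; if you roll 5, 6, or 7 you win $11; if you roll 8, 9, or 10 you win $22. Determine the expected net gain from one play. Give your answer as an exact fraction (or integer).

87/10 dollars

E[payout] = (1/5)·9 + (1/5)·10 + (3/10)·11 + (3/10)·22 = 137/10
Expected profit = 137/10 − 5 = 87/10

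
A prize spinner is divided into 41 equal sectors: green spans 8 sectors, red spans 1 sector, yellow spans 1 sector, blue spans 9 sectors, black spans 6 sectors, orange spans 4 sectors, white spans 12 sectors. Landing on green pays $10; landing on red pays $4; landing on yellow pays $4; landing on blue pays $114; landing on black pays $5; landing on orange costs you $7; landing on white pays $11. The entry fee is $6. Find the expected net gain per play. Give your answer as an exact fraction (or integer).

E[payout] = (8/41)·10 + (1/41)·4 + (1/41)·4 + (9/41)·114 + (6/41)·5 + (4/41)·(-7) + (12/41)·11 = 1248/41
Expected profit = 1248/41 − 6 = 1002/41

1002/41 dollars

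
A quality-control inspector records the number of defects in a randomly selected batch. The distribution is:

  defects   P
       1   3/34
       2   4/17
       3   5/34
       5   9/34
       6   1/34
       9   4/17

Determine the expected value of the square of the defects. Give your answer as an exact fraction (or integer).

989/34

E[X²] = (3/34)·1 + (4/17)·4 + (5/34)·9 + (9/34)·25 + (1/34)·36 + (4/17)·81
     = 989/34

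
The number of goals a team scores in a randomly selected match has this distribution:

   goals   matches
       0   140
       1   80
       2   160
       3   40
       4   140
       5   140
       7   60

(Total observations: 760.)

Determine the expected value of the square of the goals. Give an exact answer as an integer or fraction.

Total = 760, so P(goals=0) = 140/760, etc.
E[X²] = (7/38)·0 + (2/19)·1 + (4/19)·4 + (1/19)·9 + (7/38)·16 + (7/38)·25 + (3/38)·49
     = 244/19

244/19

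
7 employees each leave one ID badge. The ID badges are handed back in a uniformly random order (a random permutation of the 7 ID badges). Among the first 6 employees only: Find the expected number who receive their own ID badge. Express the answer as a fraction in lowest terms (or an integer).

Let Xᵢ = 1 if person i gets their own ID badge. For each i, P(Xᵢ=1) = 1/7.
By linearity of expectation, E[X₁+…+X_6] = 6·(1/7) = 6/7.

6/7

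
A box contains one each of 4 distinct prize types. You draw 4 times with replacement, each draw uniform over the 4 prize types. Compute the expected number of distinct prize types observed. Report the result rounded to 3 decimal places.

2.734

Let Xⱼ=1 if type j appears at least once. P(Xⱼ=1) = 1 − ((4−1)/4)^4 = 175/256.
E[#distinct] = 4·175/256 = 175/64.
≈ 2.734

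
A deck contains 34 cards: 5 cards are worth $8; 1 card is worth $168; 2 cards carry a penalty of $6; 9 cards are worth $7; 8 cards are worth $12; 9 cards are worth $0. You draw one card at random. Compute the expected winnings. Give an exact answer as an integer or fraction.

355/34 dollars

E[payout] = (5/34)·8 + (1/34)·168 + (2/34)·(-6) + (9/34)·7 + (8/34)·12 + (9/34)·0 = 355/34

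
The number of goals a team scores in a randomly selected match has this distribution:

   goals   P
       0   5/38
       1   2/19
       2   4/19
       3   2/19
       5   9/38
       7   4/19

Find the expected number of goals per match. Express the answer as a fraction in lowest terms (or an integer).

7/2

E[X] = (5/38)·0 + (2/19)·1 + (4/19)·2 + (2/19)·3 + (9/38)·5 + (4/19)·7
     = 7/2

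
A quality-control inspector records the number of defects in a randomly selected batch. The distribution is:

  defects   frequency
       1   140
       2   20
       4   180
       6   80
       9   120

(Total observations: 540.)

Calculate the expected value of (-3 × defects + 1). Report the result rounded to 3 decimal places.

Total = 540, so P(defects=1) = 140/540, etc.
E[-3x+1] = (7/27)·(-2) + (1/27)·(-5) + (1/3)·(-11) + (4/27)·(-17) + (2/9)·(-26)
     = -38/3 ≈ -12.667

-12.667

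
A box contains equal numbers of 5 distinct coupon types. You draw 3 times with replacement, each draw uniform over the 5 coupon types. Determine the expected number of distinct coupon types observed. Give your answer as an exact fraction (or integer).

61/25

Let Xⱼ=1 if type j appears at least once. P(Xⱼ=1) = 1 − ((5−1)/5)^3 = 61/125.
E[#distinct] = 5·61/125 = 61/25.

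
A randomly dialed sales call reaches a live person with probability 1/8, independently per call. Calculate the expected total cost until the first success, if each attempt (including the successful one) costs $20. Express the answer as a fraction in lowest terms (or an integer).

E[#attempts] = 1/p = 8; E[cost] = 20·8 = 160.

$160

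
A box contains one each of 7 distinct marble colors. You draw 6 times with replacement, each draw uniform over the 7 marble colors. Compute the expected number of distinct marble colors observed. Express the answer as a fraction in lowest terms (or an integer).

Let Xⱼ=1 if type j appears at least once. P(Xⱼ=1) = 1 − ((7−1)/7)^6 = 70993/117649.
E[#distinct] = 7·70993/117649 = 70993/16807.

70993/16807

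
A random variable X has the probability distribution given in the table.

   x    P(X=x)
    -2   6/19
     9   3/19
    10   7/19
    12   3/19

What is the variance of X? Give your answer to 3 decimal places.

33.075

E[X] = (6/19)·(-2) + (3/19)·9 + (7/19)·10 + (3/19)·12 = 121/19
E[X²] = (6/19)·4 + (3/19)·81 + (7/19)·100 + (3/19)·144 = 1399/19
Var(X) = 1399/19 − (121/19)² = 11940/361 ≈ 33.075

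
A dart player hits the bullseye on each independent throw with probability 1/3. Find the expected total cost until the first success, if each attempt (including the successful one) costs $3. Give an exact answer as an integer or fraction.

E[#attempts] = 1/p = 3; E[cost] = 3·3 = 9.

$9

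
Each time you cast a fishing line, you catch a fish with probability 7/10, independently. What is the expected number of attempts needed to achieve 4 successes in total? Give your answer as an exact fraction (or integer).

40/7

By linearity (sum of 4 independent geometric waits), E[trials] = 4/p = 4/(7/10) = 40/7.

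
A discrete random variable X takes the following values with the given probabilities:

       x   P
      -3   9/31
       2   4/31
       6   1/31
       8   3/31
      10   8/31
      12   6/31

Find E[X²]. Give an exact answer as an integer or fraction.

E[X²] = (9/31)·9 + (4/31)·4 + (1/31)·36 + (3/31)·64 + (8/31)·100 + (6/31)·144
     = 1989/31

1989/31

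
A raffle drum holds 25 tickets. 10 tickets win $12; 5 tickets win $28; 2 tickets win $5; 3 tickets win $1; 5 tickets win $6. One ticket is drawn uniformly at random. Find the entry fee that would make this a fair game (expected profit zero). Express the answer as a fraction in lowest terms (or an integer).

E[payout] = (10/25)·12 + (5/25)·28 + (2/25)·5 + (3/25)·1 + (5/25)·6 = 303/25
Fair fee = E[payout] = 303/25

303/25 dollars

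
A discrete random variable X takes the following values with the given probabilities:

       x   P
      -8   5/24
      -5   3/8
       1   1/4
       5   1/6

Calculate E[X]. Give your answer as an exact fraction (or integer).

E[X] = (5/24)·(-8) + (3/8)·(-5) + (1/4)·1 + (1/6)·5
     = -59/24

-59/24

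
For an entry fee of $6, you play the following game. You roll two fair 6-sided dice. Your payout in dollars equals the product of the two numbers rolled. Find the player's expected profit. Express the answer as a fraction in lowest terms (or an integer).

Distribution of the product of the two numbers rolled: 1 w.p. 1/36, 2 w.p. 1/18, 3 w.p. 1/18, 4 w.p. 1/12, 5 w.p. 1/18, 6 w.p. 1/9, …
E[payout] = (1/36)·1 + (1/18)·2 + (1/18)·3 + (1/12)·4 + (1/18)·5 + (1/9)·6 + (1/18)·8 + (1/36)·9 + (1/18)·10 + (1/9)·12 + (1/18)·15 + (1/36)·16 + (1/18)·18 + (1/18)·20 + (1/18)·24 + (1/36)·25 + (1/18)·30 + (1/36)·36 = 49/4
Expected profit = 49/4 − 6 = 25/4

25/4 dollars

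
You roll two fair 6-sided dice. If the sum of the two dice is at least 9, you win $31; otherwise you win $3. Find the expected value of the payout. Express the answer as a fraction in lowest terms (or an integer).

97/9 dollars

E[payout] = (13/18)·3 + (5/18)·31 = 97/9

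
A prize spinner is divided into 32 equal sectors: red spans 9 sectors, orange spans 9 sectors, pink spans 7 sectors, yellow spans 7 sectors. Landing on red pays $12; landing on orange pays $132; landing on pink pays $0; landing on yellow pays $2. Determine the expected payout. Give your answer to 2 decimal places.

$40.94

E[payout] = (9/32)·12 + (9/32)·132 + (7/32)·0 + (7/32)·2 = 655/16
≈ $40.94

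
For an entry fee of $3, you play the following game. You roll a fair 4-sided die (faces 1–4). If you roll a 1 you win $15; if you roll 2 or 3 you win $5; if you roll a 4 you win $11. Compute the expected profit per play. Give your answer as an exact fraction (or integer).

E[payout] = (1/2)·5 + (1/4)·11 + (1/4)·15 = 9
Expected profit = 9 − 3 = 6

$6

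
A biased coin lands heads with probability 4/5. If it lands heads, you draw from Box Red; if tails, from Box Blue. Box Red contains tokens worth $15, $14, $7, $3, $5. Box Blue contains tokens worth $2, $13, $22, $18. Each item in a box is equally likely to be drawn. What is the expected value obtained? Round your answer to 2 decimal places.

E[X | Box Red] = (15 + 14 + 7 + 3 + 5)/5 = 44/5
E[X | Box Blue] = (2 + 13 + 22 + 18)/4 = 55/4
E[X] = (4/5)·44/5 + (1/5)·55/4 = 979/100 ≈ 9.79

$9.79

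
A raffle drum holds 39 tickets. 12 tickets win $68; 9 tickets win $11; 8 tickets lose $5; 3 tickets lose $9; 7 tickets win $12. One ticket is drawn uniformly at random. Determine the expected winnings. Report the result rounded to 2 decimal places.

$23.90

E[payout] = (12/39)·68 + (9/39)·11 + (8/39)·(-5) + (3/39)·(-9) + (7/39)·12 = 932/39
≈ $23.90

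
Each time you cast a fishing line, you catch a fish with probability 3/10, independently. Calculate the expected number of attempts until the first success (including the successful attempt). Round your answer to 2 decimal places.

For a geometric distribution, E[trials] = 1/p = 1/(3/10) = 10/3.
≈ 3.33

3.33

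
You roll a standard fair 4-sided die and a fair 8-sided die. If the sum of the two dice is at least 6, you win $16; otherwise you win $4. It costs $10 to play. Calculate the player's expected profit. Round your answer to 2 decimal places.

E[payout] = (5/16)·4 + (11/16)·16 = 49/4
Expected profit = 49/4 − 10 = 9/4 ≈ $2.25

$2.25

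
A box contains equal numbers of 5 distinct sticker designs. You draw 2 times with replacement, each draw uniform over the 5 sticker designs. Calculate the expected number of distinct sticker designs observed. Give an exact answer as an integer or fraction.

Let Xⱼ=1 if type j appears at least once. P(Xⱼ=1) = 1 − ((5−1)/5)^2 = 9/25.
E[#distinct] = 5·9/25 = 9/5.

9/5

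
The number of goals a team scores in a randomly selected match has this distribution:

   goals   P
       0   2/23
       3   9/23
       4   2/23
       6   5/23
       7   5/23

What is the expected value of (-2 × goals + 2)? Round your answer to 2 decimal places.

-6.70

E[-2x+2] = (2/23)·2 + (9/23)·(-4) + (2/23)·(-6) + (5/23)·(-10) + (5/23)·(-12)
     = -154/23 ≈ -6.70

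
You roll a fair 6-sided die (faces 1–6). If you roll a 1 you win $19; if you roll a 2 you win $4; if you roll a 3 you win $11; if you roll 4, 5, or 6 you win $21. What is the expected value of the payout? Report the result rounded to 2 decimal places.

E[payout] = (1/6)·4 + (1/6)·11 + (1/6)·19 + (1/2)·21 = 97/6
≈ $16.17

$16.17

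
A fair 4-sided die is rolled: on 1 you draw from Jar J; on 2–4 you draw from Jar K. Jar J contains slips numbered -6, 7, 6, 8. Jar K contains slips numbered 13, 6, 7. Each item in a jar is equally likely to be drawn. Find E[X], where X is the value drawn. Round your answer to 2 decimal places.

E[X | Jar J] = (-6 + 7 + 6 + 8)/4 = 15/4
E[X | Jar K] = (13 + 6 + 7)/3 = 26/3
E[X] = (1/4)·15/4 + (3/4)·26/3 = 119/16 ≈ 7.44

7.44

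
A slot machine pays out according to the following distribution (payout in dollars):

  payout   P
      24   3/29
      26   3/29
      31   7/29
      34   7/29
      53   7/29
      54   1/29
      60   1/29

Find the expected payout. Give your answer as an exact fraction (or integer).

E[X] = (3/29)·24 + (3/29)·26 + (7/29)·31 + (7/29)·34 + (7/29)·53 + (1/29)·54 + (1/29)·60
     = 1090/29

1090/29 dollars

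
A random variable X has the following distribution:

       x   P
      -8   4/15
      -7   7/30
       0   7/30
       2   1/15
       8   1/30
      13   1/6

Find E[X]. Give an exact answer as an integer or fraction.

E[X] = (4/15)·(-8) + (7/30)·(-7) + (7/30)·0 + (1/15)·2 + (1/30)·8 + (1/6)·13
     = -6/5

-6/5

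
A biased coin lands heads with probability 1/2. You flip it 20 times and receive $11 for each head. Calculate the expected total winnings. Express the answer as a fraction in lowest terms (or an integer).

E[#heads] = 20·1/2 = 10 (linearity over flips).
E[winnings] = 11·10 = 110.

$110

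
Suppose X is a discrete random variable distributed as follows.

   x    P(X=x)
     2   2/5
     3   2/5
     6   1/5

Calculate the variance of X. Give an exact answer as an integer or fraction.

54/25

E[X] = (2/5)·2 + (2/5)·3 + (1/5)·6 = 16/5
E[X²] = (2/5)·4 + (2/5)·9 + (1/5)·36 = 62/5
Var(X) = 62/5 − (16/5)² = 54/25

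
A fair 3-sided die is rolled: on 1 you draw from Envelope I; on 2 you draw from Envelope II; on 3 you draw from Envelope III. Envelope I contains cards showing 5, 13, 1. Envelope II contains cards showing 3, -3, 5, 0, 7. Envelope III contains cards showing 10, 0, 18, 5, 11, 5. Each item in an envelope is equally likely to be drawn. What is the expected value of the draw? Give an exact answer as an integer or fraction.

169/30

E[X | Envelope I] = (5 + 13 + 1)/3 = 19/3
E[X | Envelope II] = (3 − 3 + 5 + 0 + 7)/5 = 12/5
E[X | Envelope III] = (10 + 0 + 18 + 5 + 11 + 5)/6 = 49/6
E[X] = (1/3)·19/3 + (1/3)·12/5 + (1/3)·49/6 = 169/30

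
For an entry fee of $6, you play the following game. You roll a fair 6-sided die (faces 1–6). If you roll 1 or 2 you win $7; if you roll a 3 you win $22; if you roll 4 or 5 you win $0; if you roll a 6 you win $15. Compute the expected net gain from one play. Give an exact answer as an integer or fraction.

E[payout] = (1/3)·0 + (1/3)·7 + (1/6)·15 + (1/6)·22 = 17/2
Expected profit = 17/2 − 6 = 5/2

5/2 dollars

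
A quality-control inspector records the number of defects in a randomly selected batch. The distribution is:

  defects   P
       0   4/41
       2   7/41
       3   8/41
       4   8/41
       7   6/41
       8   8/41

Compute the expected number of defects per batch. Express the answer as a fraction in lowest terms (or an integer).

E[X] = (4/41)·0 + (7/41)·2 + (8/41)·3 + (8/41)·4 + (6/41)·7 + (8/41)·8
     = 176/41

176/41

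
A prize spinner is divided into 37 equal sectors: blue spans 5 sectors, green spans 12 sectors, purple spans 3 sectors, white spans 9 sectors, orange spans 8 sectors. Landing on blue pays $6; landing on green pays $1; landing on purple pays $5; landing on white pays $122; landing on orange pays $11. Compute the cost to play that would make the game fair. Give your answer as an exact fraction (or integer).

E[payout] = (5/37)·6 + (12/37)·1 + (3/37)·5 + (9/37)·122 + (8/37)·11 = 1243/37
Fair fee = E[payout] = 1243/37

1243/37 dollars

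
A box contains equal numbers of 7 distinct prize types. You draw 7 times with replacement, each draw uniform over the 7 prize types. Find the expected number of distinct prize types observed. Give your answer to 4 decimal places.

Let Xⱼ=1 if type j appears at least once. P(Xⱼ=1) = 1 − ((7−1)/7)^7 = 543607/823543.
E[#distinct] = 7·543607/823543 = 543607/117649.
≈ 4.6206

4.6206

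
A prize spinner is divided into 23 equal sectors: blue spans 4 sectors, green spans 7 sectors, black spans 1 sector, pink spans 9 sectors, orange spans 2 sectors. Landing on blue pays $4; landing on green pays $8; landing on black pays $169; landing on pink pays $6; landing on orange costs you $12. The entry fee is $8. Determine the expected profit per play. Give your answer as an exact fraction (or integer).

87/23 dollars

E[payout] = (4/23)·4 + (7/23)·8 + (1/23)·169 + (9/23)·6 + (2/23)·(-12) = 271/23
Expected profit = 271/23 − 8 = 87/23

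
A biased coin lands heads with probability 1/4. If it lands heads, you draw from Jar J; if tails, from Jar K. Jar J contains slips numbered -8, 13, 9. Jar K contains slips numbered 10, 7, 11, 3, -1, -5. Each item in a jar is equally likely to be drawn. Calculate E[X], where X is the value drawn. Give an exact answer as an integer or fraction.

E[X | Jar J] = (-8 + 13 + 9)/3 = 14/3
E[X | Jar K] = (10 + 7 + 11 + 3 − 1 − 5)/6 = 25/6
E[X] = (1/4)·14/3 + (3/4)·25/6 = 103/24

103/24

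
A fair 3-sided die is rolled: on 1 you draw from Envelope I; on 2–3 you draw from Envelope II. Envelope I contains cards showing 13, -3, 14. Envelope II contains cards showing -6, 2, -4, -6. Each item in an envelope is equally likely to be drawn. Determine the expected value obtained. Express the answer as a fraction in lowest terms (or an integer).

1/3

E[X | Envelope I] = (13 − 3 + 14)/3 = 8
E[X | Envelope II] = (-6 + 2 − 4 − 6)/4 = -7/2
E[X] = (1/3)·8 + (2/3)·(-7/2) = 1/3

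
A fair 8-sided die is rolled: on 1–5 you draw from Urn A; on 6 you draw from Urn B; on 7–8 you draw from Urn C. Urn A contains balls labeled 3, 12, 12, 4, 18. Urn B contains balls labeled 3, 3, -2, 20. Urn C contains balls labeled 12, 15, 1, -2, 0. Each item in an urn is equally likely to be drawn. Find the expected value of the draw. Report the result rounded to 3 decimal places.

8.175

E[X | Urn A] = (3 + 12 + 12 + 4 + 18)/5 = 49/5
E[X | Urn B] = (3 + 3 − 2 + 20)/4 = 6
E[X | Urn C] = (12 + 15 + 1 − 2 + 0)/5 = 26/5
E[X] = (5/8)·49/5 + (1/8)·6 + (1/4)·26/5 = 327/40 ≈ 8.175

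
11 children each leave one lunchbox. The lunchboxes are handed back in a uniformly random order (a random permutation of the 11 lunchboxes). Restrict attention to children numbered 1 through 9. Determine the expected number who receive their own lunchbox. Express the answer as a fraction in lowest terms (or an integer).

Let Xᵢ = 1 if person i gets their own lunchbox. For each i, P(Xᵢ=1) = 1/11.
By linearity of expectation, E[X₁+…+X_9] = 9·(1/11) = 9/11.

9/11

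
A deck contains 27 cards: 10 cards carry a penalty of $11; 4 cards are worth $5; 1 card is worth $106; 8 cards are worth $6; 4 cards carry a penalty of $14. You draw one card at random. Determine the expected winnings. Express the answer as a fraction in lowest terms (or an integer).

E[payout] = (10/27)·(-11) + (4/27)·5 + (1/27)·106 + (8/27)·6 + (4/27)·(-14) = 8/27

8/27 dollars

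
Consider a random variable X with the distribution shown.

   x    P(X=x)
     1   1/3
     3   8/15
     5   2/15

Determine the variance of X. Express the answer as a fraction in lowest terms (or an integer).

E[X] = (1/3)·1 + (8/15)·3 + (2/15)·5 = 13/5
E[X²] = (1/3)·1 + (8/15)·9 + (2/15)·25 = 127/15
Var(X) = 127/15 − (13/5)² = 128/75

128/75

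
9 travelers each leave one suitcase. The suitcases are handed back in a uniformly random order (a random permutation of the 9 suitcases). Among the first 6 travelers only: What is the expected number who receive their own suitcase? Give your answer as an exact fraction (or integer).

2/3

Let Xᵢ = 1 if person i gets their own suitcase. For each i, P(Xᵢ=1) = 1/9.
By linearity of expectation, E[X₁+…+X_6] = 6·(1/9) = 2/3.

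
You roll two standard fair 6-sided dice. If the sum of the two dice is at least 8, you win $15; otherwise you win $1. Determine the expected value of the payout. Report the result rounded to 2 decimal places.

E[payout] = (7/12)·1 + (5/12)·15 = 41/6
≈ $6.83

$6.83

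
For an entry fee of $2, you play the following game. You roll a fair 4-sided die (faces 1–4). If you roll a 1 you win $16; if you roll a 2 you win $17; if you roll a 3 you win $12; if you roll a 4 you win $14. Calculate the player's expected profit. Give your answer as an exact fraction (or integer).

51/4 dollars

E[payout] = (1/4)·12 + (1/4)·14 + (1/4)·16 + (1/4)·17 = 59/4
Expected profit = 59/4 − 2 = 51/4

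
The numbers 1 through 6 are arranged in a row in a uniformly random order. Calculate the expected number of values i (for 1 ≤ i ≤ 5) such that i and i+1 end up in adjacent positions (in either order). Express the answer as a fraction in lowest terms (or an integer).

5/3

For each i ∈ {1,…,5}, let Xᵢ = 1 if i and i+1 are adjacent. P(Xᵢ=1) = 2·(6−1)!/6! = 2/6.
By linearity, E[ΣXᵢ] = (5)·(2/6) = 5/3.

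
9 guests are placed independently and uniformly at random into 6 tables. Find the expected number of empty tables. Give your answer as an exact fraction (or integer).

Let Xⱼ=1 if table j is empty. P(Xⱼ=1) = ((6-1)/6)^9 = 1953125/10077696.
By linearity, E[#empty] = 6·1953125/10077696 = 1953125/1679616.

1953125/1679616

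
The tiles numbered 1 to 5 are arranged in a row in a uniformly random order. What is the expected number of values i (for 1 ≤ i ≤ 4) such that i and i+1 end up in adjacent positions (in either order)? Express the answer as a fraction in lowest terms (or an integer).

For each i ∈ {1,…,4}, let Xᵢ = 1 if i and i+1 are adjacent. P(Xᵢ=1) = 2·(5−1)!/5! = 2/5.
By linearity, E[ΣXᵢ] = (4)·(2/5) = 8/5.

8/5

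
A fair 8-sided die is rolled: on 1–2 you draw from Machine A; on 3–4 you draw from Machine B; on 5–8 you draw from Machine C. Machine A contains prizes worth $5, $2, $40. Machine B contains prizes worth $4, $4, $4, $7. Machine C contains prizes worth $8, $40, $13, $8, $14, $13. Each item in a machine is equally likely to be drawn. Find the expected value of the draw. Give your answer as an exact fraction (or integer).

629/48 dollars

E[X | Machine A] = (5 + 2 + 40)/3 = 47/3
E[X | Machine B] = (4 + 4 + 4 + 7)/4 = 19/4
E[X | Machine C] = (8 + 40 + 13 + 8 + 14 + 13)/6 = 16
E[X] = (1/4)·47/3 + (1/4)·19/4 + (1/2)·16 = 629/48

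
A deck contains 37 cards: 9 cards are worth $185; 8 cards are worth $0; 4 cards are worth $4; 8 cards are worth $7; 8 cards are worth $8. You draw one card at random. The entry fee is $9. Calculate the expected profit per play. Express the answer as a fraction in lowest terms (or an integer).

1468/37 dollars

E[payout] = (9/37)·185 + (8/37)·0 + (4/37)·4 + (8/37)·7 + (8/37)·8 = 1801/37
Expected profit = 1801/37 − 9 = 1468/37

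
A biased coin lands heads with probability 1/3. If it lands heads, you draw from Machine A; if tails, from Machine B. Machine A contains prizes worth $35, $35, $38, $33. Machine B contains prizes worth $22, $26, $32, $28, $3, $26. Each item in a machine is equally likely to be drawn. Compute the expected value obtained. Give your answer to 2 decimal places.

E[X | Machine A] = (35 + 35 + 38 + 33)/4 = 141/4
E[X | Machine B] = (22 + 26 + 32 + 28 + 3 + 26)/6 = 137/6
E[X] = (1/3)·141/4 + (2/3)·137/6 = 971/36 ≈ 26.97

$26.97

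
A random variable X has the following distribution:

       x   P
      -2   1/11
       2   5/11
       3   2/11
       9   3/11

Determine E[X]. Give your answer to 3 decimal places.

E[X] = (1/11)·(-2) + (5/11)·2 + (2/11)·3 + (3/11)·9
     = 41/11 ≈ 3.727

3.727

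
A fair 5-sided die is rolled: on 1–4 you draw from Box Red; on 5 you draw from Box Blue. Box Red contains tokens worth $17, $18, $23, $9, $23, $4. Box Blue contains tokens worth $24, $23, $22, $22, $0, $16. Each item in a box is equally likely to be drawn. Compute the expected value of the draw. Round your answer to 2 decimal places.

$16.10

E[X | Box Red] = (17 + 18 + 23 + 9 + 23 + 4)/6 = 47/3
E[X | Box Blue] = (24 + 23 + 22 + 22 + 0 + 16)/6 = 107/6
E[X] = (4/5)·47/3 + (1/5)·107/6 = 161/10 ≈ 16.10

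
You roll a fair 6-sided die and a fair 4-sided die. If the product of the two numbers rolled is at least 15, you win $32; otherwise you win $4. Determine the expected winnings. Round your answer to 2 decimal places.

E[payout] = (19/24)·4 + (5/24)·32 = 59/6
≈ $9.83

$9.83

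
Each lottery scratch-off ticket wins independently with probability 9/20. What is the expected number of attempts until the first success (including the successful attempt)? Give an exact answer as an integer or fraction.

For a geometric distribution, E[trials] = 1/p = 1/(9/20) = 20/9.

20/9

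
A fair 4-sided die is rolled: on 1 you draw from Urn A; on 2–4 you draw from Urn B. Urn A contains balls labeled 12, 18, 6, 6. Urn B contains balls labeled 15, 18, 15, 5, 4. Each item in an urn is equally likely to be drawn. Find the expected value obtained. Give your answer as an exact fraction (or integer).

E[X | Urn A] = (12 + 18 + 6 + 6)/4 = 21/2
E[X | Urn B] = (15 + 18 + 15 + 5 + 4)/5 = 57/5
E[X] = (1/4)·21/2 + (3/4)·57/5 = 447/40

447/40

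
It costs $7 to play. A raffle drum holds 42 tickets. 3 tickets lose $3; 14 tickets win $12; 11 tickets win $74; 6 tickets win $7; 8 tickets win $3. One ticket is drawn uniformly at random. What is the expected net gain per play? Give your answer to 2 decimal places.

E[payout] = (3/42)·(-3) + (14/42)·12 + (11/42)·74 + (6/42)·7 + (8/42)·3 = 1039/42
Expected profit = 1039/42 − 7 = 745/42 ≈ $17.74

$17.74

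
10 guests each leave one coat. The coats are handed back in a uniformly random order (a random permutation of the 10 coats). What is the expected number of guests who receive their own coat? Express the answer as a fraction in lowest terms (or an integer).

1

Let Xᵢ = 1 if person i gets their own coat. For each i, P(Xᵢ=1) = 1/10.
By linearity of expectation, E[X₁+…+X_10] = 10·(1/10) = 1.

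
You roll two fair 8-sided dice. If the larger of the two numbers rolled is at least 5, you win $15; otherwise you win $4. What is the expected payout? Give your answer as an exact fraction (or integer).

49/4 dollars

E[payout] = (1/4)·4 + (3/4)·15 = 49/4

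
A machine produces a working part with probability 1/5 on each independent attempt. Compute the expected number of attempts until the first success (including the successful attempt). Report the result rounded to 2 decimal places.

5.00

For a geometric distribution, E[trials] = 1/p = 1/(1/5) = 5.
≈ 5.00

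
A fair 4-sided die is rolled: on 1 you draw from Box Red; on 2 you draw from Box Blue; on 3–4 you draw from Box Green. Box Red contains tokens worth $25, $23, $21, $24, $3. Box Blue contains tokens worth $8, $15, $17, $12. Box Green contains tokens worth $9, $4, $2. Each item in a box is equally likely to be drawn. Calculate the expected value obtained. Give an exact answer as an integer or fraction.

211/20 dollars

E[X | Box Red] = (25 + 23 + 21 + 24 + 3)/5 = 96/5
E[X | Box Blue] = (8 + 15 + 17 + 12)/4 = 13
E[X | Box Green] = (9 + 4 + 2)/3 = 5
E[X] = (1/4)·96/5 + (1/4)·13 + (1/2)·5 = 211/20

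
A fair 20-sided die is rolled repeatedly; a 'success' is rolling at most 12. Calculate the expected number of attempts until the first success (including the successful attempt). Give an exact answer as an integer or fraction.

5/3

For a geometric distribution, E[trials] = 1/p = 1/(3/5) = 5/3.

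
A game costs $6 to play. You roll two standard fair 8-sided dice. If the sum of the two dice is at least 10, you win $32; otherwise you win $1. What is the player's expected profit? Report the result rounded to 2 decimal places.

$8.56

E[payout] = (9/16)·1 + (7/16)·32 = 233/16
Expected profit = 233/16 − 6 = 137/16 ≈ $8.56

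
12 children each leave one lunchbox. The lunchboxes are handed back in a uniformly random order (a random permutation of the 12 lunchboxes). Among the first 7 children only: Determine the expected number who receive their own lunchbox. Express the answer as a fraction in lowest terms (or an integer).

Let Xᵢ = 1 if person i gets their own lunchbox. For each i, P(Xᵢ=1) = 1/12.
By linearity of expectation, E[X₁+…+X_7] = 7·(1/12) = 7/12.

7/12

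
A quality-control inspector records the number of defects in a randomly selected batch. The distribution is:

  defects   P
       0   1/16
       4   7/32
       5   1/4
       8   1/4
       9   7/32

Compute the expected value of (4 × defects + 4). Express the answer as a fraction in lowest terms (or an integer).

227/8

E[4x+4] = (1/16)·4 + (7/32)·20 + (1/4)·24 + (1/4)·36 + (7/32)·40
     = 227/8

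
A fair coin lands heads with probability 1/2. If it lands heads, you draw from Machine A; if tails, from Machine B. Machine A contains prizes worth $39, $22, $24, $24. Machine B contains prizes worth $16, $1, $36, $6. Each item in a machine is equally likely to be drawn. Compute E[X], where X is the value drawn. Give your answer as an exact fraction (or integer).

$21

E[X | Machine A] = (39 + 22 + 24 + 24)/4 = 109/4
E[X | Machine B] = (16 + 1 + 36 + 6)/4 = 59/4
E[X] = (1/2)·109/4 + (1/2)·59/4 = 21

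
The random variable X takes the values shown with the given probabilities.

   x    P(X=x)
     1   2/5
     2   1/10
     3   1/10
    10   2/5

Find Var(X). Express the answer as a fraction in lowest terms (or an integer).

1769/100

E[X] = (2/5)·1 + (1/10)·2 + (1/10)·3 + (2/5)·10 = 49/10
E[X²] = (2/5)·1 + (1/10)·4 + (1/10)·9 + (2/5)·100 = 417/10
Var(X) = 417/10 − (49/10)² = 1769/100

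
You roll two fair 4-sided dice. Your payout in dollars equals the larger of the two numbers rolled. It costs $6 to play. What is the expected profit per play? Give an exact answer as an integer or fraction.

-23/8 dollars

Distribution of the larger of the two numbers rolled: 1 w.p. 1/16, 2 w.p. 3/16, 3 w.p. 5/16, 4 w.p. 7/16
E[payout] = (1/16)·1 + (3/16)·2 + (5/16)·3 + (7/16)·4 = 25/8
Expected profit = 25/8 − 6 = -23/8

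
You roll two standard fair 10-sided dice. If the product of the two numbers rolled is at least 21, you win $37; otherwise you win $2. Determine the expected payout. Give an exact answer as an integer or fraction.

209/10 dollars

E[payout] = (23/50)·2 + (27/50)·37 = 209/10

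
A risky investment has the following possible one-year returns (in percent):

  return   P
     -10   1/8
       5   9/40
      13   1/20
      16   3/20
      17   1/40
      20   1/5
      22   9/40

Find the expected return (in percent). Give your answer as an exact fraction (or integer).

E[X] = (1/8)·(-10) + (9/40)·5 + (1/20)·13 + (3/20)·16 + (1/40)·17 + (1/5)·20 + (9/40)·22
     = 123/10

123/10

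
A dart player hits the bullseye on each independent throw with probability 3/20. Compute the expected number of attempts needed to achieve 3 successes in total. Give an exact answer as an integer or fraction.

20

By linearity (sum of 3 independent geometric waits), E[trials] = 3/p = 3/(3/20) = 20.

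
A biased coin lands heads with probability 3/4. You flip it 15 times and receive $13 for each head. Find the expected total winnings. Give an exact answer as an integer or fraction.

585/4 dollars

E[#heads] = 15·3/4 = 45/4 (linearity over flips).
E[winnings] = 13·45/4 = 585/4.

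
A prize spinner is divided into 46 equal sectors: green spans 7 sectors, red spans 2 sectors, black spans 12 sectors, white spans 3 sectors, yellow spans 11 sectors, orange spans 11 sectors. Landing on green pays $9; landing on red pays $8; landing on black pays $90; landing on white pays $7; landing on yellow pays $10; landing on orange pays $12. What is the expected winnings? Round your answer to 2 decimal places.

E[payout] = (7/46)·9 + (2/46)·8 + (12/46)·90 + (3/46)·7 + (11/46)·10 + (11/46)·12 = 711/23
≈ $30.91

$30.91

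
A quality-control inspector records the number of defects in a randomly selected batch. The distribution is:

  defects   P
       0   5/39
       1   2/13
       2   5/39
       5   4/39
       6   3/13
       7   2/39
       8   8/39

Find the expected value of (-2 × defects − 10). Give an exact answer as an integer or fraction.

E[-2x-10] = (5/39)·(-10) + (2/13)·(-12) + (5/39)·(-14) + (4/39)·(-20) + (3/13)·(-22) + (2/39)·(-24) + (8/39)·(-26)
     = -242/13

-242/13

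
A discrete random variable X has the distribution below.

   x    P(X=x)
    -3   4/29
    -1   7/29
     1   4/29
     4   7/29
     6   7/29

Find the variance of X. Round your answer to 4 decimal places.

E[X] = (4/29)·(-3) + (7/29)·(-1) + (4/29)·1 + (7/29)·4 + (7/29)·6 = 55/29
E[X²] = (4/29)·9 + (7/29)·1 + (4/29)·1 + (7/29)·16 + (7/29)·36 = 411/29
Var(X) = 411/29 − (55/29)² = 8894/841 ≈ 10.5755

10.5755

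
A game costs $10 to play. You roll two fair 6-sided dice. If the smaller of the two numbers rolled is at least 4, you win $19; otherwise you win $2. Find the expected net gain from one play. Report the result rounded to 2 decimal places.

E[payout] = (3/4)·2 + (1/4)·19 = 25/4
Expected profit = 25/4 − 10 = -15/4 ≈ -$3.75

-$3.75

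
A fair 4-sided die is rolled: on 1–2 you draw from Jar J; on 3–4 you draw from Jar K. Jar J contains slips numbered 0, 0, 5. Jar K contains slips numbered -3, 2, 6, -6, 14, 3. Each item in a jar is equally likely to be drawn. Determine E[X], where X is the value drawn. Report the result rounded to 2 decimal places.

E[X | Jar J] = (0 + 0 + 5)/3 = 5/3
E[X | Jar K] = (-3 + 2 + 6 − 6 + 14 + 3)/6 = 8/3
E[X] = (1/2)·5/3 + (1/2)·8/3 = 13/6 ≈ 2.17

2.17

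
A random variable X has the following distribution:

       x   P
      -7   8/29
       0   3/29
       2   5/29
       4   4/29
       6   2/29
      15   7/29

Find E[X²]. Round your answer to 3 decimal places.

73.207

E[X²] = (8/29)·49 + (3/29)·0 + (5/29)·4 + (4/29)·16 + (2/29)·36 + (7/29)·225
     = 2123/29 ≈ 73.207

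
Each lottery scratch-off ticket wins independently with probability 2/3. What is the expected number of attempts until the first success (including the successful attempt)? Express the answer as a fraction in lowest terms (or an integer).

3/2

For a geometric distribution, E[trials] = 1/p = 1/(2/3) = 3/2.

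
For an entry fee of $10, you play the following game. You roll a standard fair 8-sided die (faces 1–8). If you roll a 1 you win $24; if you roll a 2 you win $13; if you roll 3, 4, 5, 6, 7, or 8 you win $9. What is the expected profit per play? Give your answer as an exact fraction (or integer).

E[payout] = (3/4)·9 + (1/8)·13 + (1/8)·24 = 91/8
Expected profit = 91/8 − 10 = 11/8

11/8 dollars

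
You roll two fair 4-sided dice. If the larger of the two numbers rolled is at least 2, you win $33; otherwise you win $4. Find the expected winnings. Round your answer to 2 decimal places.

E[payout] = (1/16)·4 + (15/16)·33 = 499/16
≈ $31.19

$31.19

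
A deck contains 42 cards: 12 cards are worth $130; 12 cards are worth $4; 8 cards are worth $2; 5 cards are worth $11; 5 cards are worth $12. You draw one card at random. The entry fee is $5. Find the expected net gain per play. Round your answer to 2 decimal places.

E[payout] = (12/42)·130 + (12/42)·4 + (8/42)·2 + (5/42)·11 + (5/42)·12 = 1739/42
Expected profit = 1739/42 − 5 = 1529/42 ≈ $36.40

$36.40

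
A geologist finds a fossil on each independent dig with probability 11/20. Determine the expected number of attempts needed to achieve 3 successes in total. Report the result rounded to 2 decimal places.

5.45

By linearity (sum of 3 independent geometric waits), E[trials] = 3/p = 3/(11/20) = 60/11.
≈ 5.45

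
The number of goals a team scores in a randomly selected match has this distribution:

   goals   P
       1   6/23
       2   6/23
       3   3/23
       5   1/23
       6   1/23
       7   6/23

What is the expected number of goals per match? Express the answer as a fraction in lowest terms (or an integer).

80/23

E[X] = (6/23)·1 + (6/23)·2 + (3/23)·3 + (1/23)·5 + (1/23)·6 + (6/23)·7
     = 80/23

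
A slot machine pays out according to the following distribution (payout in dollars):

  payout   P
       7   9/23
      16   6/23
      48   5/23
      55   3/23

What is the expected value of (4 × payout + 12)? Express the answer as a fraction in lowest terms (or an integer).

2532/23

E[4x+12] = (9/23)·40 + (6/23)·76 + (5/23)·204 + (3/23)·232
     = 2532/23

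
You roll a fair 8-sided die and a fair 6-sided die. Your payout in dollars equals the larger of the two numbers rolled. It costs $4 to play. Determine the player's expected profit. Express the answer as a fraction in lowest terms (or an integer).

59/48 dollars

Distribution of the larger of the two numbers rolled: 1 w.p. 1/48, 2 w.p. 1/16, 3 w.p. 5/48, 4 w.p. 7/48, 5 w.p. 3/16, 6 w.p. 11/48, …
E[payout] = (1/48)·1 + (1/16)·2 + (5/48)·3 + (7/48)·4 + (3/16)·5 + (11/48)·6 + (1/8)·7 + (1/8)·8 = 251/48
Expected profit = 251/48 − 4 = 59/48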